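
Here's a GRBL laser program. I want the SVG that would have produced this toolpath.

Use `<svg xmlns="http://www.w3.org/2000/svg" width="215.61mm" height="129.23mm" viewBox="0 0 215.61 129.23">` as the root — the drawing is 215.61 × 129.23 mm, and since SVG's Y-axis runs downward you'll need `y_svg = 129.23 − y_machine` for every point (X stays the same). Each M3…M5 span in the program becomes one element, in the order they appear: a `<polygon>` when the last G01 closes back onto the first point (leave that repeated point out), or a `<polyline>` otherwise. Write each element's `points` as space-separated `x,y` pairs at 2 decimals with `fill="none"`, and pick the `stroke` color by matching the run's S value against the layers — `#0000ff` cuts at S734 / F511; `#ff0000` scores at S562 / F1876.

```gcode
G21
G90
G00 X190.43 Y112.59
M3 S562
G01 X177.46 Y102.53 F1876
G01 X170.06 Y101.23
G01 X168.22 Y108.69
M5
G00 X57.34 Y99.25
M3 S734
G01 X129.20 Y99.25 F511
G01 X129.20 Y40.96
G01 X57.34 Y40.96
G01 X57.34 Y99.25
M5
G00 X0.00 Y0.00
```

<svg xmlns="http://www.w3.org/2000/svg" width="215.61mm" height="129.23mm" viewBox="0 0 215.61 129.23">
  <polyline points="190.43,16.64 177.46,26.70 170.06,28.00 168.22,20.54" fill="none" stroke="#ff0000"/>
  <polygon points="57.34,29.98 129.20,29.98 129.20,88.27 57.34,88.27" fill="none" stroke="#0000ff"/>
</svg>

Each laser-on run becomes one SVG element. Flip Y back into SVG space with y_svg = 129.23 − y_machine.

Run 1: S562 ⇒ score layer `#ff0000`. The run is open, so emit a `<polyline>` with points (Y-flipped): 190.43,16.64 177.46,26.70 170.06,28.00 168.22,20.54.

Run 2: the run's S734 means `#0000ff` (cut). The run returns to its start, so emit a `<polygon>` with points (Y-flipped): 57.34,29.98 129.20,29.98 129.20,88.27 57.34,88.27.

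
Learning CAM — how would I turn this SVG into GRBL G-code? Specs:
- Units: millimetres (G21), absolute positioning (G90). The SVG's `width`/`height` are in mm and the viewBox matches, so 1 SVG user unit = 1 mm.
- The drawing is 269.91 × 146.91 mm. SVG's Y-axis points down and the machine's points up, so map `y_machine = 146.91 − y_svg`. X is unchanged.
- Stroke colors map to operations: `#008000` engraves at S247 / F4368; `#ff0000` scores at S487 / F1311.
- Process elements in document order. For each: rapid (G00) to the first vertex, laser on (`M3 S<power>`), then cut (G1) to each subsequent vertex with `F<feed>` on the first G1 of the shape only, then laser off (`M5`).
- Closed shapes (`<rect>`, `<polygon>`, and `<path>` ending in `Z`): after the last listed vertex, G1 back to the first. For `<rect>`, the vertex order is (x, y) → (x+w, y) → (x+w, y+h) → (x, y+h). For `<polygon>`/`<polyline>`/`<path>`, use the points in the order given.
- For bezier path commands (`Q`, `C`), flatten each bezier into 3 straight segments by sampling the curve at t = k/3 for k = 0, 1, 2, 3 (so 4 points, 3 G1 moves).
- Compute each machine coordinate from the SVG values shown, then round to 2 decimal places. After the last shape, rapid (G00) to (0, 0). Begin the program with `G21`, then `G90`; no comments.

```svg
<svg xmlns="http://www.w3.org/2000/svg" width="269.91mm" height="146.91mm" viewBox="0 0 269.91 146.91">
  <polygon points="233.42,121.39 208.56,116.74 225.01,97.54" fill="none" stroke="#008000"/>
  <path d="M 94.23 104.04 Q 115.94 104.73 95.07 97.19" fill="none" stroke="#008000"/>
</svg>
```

viewBox `0 0 269.91 146.91` with mm width/height → 1 unit = 1 mm. Flip: y_m = 146.91 − y_svg.

**Shape 1** — `<polygon>` regular polygon, stroke `#008000` → engrave (S247, F4368). Machine vertices: (233.42,25.52) → (208.56,30.17) → (225.01,49.37) → (233.42,25.52). Closed: final G1 returns to the first vertex.

**Shape 2** — `<path>` quadratic bezier, stroke `#008000` → engrave (S247, F4368). Control points (SVG): P0=(94.23,104.04), P1=(115.94,104.73), P2=(95.07,97.19); sampled at t=k/3. Machine vertices: (94.23,42.87) → (103.97,43.32) → (104.25,45.61) → (95.07,49.72). Open path.

G21
G90
G00 X233.42 Y25.52
M3 S247
G1 X208.56 Y30.17 F4368
G1 X225.01 Y49.37
G1 X233.42 Y25.52
M5
G00 X94.23 Y42.87
M3 S247
G1 X103.97 Y43.32 F4368
G1 X104.25 Y45.61
G1 X95.07 Y49.72
M5
G00 X0.00 Y0.00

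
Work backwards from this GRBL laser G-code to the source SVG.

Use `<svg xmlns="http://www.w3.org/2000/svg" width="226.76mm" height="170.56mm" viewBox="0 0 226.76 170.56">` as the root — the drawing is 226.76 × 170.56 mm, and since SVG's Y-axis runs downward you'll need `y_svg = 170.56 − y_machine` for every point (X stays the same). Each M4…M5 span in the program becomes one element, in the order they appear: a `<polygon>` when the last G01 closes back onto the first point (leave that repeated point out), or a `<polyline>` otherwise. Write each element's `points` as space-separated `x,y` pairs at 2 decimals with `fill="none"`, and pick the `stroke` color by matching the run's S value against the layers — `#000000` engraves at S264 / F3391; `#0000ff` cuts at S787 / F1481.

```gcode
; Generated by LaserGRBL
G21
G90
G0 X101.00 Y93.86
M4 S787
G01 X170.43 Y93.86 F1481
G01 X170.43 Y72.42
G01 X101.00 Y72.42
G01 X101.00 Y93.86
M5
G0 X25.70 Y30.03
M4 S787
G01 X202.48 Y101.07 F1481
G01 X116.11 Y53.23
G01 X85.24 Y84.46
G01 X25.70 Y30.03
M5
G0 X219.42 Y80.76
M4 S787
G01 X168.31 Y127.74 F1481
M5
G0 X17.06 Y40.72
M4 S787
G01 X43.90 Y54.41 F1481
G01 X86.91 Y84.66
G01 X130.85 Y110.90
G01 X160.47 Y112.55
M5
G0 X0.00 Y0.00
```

Machine Y-up, SVG Y-down with viewBox height 170.56, so y_svg = 170.56 − y_machine; X carries over. Every run uses S787, so all elements get stroke `#0000ff` (cut).

Run 1: The run returns to its start, so emit a `<polygon>` with points (Y-flipped): 101.00,76.70 170.43,76.70 170.43,98.14 101.00,98.14.

Run 2: The run returns to its start, so emit a `<polygon>` with points (Y-flipped): 25.70,140.53 202.48,69.49 116.11,117.33 85.24,86.10.

Run 3: The run is open, so emit a `<polyline>` with points (Y-flipped): 219.42,89.80 168.31,42.82.

Run 4: The run is open, so emit a `<polyline>` with points (Y-flipped): 17.06,129.84 43.90,116.15 86.91,85.90 130.85,59.66 160.47,58.01.

<svg xmlns="http://www.w3.org/2000/svg" width="226.76mm" height="170.56mm" viewBox="0 0 226.76 170.56">
  <polygon points="101.00,76.70 170.43,76.70 170.43,98.14 101.00,98.14" fill="none" stroke="#0000ff"/>
  <polygon points="25.70,140.53 202.48,69.49 116.11,117.33 85.24,86.10" fill="none" stroke="#0000ff"/>
  <polyline points="219.42,89.80 168.31,42.82" fill="none" stroke="#0000ff"/>
  <polyline points="17.06,129.84 43.90,116.15 86.91,85.90 130.85,59.66 160.47,58.01" fill="none" stroke="#0000ff"/>
</svg>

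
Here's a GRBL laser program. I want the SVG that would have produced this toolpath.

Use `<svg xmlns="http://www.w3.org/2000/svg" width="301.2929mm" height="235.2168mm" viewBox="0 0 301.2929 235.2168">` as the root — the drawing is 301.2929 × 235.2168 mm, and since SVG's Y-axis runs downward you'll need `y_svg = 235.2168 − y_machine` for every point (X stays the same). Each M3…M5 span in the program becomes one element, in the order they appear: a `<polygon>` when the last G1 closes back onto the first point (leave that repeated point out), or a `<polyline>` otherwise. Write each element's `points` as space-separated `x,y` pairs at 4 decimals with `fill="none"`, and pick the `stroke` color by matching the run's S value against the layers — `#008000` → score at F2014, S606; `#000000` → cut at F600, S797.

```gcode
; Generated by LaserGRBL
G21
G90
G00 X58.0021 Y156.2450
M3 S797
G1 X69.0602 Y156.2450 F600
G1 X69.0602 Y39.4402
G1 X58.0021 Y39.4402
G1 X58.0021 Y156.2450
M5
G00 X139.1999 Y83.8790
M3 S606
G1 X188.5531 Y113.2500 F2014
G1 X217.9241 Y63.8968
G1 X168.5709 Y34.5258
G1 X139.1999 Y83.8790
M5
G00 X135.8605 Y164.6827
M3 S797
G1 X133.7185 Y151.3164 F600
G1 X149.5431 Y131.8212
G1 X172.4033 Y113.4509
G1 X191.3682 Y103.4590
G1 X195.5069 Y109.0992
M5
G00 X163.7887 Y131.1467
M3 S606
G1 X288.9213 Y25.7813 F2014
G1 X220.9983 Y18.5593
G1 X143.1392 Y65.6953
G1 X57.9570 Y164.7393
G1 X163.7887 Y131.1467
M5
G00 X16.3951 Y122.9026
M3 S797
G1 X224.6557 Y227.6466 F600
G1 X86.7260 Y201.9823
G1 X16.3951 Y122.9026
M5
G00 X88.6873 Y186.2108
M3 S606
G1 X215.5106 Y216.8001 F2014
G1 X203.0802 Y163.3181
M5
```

Each laser-on run becomes one SVG element. Flip Y back into SVG space with y_svg = 235.2168 − y_machine.

Run 1: the run's S797 means `#000000` (cut). The run returns to its start, so emit a `<polygon>` with points (Y-flipped): 58.0021,78.9718 69.0602,78.9718 69.0602,195.7766 58.0021,195.7766.

Run 2: S606 ⇒ score layer `#008000`. The run returns to its start, so emit a `<polygon>` with points (Y-flipped): 139.1999,151.3378 188.5531,121.9668 217.9241,171.3200 168.5709,200.6910.

Run 3: power S797 maps to stroke `#000000` (cut). The run is open, so emit a `<polyline>` with points (Y-flipped): 135.8605,70.5341 133.7185,83.9004 149.5431,103.3956 172.4033,121.7659 191.3682,131.7578 195.5069,126.1176.

Run 4: power S606 maps to stroke `#008000` (score). The run returns to its start, so emit a `<polygon>` with points (Y-flipped): 163.7887,104.0701 288.9213,209.4355 220.9983,216.6575 143.1392,169.5215 57.9570,70.4775.

Run 5: the run's S797 means `#000000` (cut). The run returns to its start, so emit a `<polygon>` with points (Y-flipped): 16.3951,112.3142 224.6557,7.5702 86.7260,33.2345.

Run 6: the run's S606 means `#008000` (score). The run is open, so emit a `<polyline>` with points (Y-flipped): 88.6873,49.0060 215.5106,18.4167 203.0802,71.8987.

<svg xmlns="http://www.w3.org/2000/svg" width="301.2929mm" height="235.2168mm" viewBox="0 0 301.2929 235.2168">
  <polygon points="58.0021,78.9718 69.0602,78.9718 69.0602,195.7766 58.0021,195.7766" fill="none" stroke="#000000"/>
  <polygon points="139.1999,151.3378 188.5531,121.9668 217.9241,171.3200 168.5709,200.6910" fill="none" stroke="#008000"/>
  <polyline points="135.8605,70.5341 133.7185,83.9004 149.5431,103.3956 172.4033,121.7659 191.3682,131.7578 195.5069,126.1176" fill="none" stroke="#000000"/>
  <polygon points="163.7887,104.0701 288.9213,209.4355 220.9983,216.6575 143.1392,169.5215 57.9570,70.4775" fill="none" stroke="#008000"/>
  <polygon points="16.3951,112.3142 224.6557,7.5702 86.7260,33.2345" fill="none" stroke="#000000"/>
  <polyline points="88.6873,49.0060 215.5106,18.4167 203.0802,71.8987" fill="none" stroke="#008000"/>
</svg>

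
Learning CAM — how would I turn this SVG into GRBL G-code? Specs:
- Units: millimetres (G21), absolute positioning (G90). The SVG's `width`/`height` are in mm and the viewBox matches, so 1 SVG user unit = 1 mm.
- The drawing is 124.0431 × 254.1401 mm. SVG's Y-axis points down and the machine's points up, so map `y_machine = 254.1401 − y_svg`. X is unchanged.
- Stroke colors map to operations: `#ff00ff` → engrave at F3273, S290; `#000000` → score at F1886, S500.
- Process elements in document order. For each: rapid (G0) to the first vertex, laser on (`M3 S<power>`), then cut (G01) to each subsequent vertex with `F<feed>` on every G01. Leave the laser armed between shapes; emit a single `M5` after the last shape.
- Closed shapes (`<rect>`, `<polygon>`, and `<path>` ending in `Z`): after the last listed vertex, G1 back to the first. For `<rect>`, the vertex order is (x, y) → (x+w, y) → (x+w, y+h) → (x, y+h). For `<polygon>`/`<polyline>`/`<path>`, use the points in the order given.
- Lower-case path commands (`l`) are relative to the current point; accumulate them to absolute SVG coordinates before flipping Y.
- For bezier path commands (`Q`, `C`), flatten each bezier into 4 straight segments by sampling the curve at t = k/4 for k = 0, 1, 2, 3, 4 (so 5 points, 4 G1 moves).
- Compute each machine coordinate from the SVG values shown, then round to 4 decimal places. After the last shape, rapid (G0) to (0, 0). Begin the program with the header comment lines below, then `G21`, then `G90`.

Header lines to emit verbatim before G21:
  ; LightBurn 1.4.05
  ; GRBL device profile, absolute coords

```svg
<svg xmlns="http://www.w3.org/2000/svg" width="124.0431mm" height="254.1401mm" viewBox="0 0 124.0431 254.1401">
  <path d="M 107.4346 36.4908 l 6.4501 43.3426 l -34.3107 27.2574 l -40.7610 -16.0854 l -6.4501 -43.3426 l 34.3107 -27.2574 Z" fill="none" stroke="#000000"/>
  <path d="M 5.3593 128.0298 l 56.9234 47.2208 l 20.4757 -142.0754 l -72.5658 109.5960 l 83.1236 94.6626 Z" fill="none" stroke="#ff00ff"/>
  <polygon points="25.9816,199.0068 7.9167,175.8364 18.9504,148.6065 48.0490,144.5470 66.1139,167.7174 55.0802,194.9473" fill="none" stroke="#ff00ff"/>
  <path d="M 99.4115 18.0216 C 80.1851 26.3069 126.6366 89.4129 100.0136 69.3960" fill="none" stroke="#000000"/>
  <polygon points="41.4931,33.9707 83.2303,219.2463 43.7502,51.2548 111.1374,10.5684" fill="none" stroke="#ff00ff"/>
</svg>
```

viewBox `0 0 124.0431 254.1401` with mm width/height → 1 unit = 1 mm. Flip: y_m = 254.1401 − y_svg.

**Shape 1** — `<path>` regular polygon, stroke `#000000` → score (S500, F1886). Machine vertices: (107.4346,217.6493) → (113.8847,174.3067) → (79.5740,147.0493) → (38.8130,163.1347) → (32.3629,206.4773) → (66.6736,233.7347) → (107.4346,217.6493). Closed: final G1 returns to the first vertex.

**Shape 2** — `<path>` closed polygon, stroke `#ff00ff` → engrave (S290, F3273). Machine vertices: (5.3593,126.1103) → (62.2827,78.8895) → (82.7584,220.9649) → (10.1926,111.3689) → (93.3162,16.7063) → (5.3593,126.1103). Closed: final G1 returns to the first vertex.

**Shape 3** — `<polygon>` regular polygon, stroke `#ff00ff` → engrave (S290, F3273). Machine vertices: (25.9816,55.1333) → (7.9167,78.3037) → (18.9504,105.5336) → (48.0490,109.5931) → (66.1139,86.4227) → (55.0802,59.1928) → (25.9816,55.1333). Closed: final G1 returns to the first vertex.

**Shape 4** — `<path>` cubic bezier, stroke `#000000` → score (S500, F1886). Control points (SVG): P0=(99.4115,18.0216), P1=(80.1851,26.3069), P2=(126.6366,89.4129), P3=(100.0136,69.3960); sampled at t=k/4. Machine vertices: (99.4115,236.1185) → (95.1383,221.7810) → (102.4863,199.8180) → (108.4474,183.1616) → (100.0136,184.7441). Open path.

**Shape 5** — `<polygon>` closed polygon, stroke `#ff00ff` → engrave (S290, F3273). Machine vertices: (41.4931,220.1694) → (83.2303,34.8938) → (43.7502,202.8853) → (111.1374,243.5717) → (41.4931,220.1694). Closed: final G1 returns to the first vertex.

; LightBurn 1.4.05
; GRBL device profile, absolute coords
G21
G90
G0 X107.4346 Y217.6493
M3 S500
G01 X113.8847 Y174.3067 F1886
G01 X79.5740 Y147.0493 F1886
G01 X38.8130 Y163.1347 F1886
G01 X32.3629 Y206.4773 F1886
G01 X66.6736 Y233.7347 F1886
G01 X107.4346 Y217.6493 F1886
G0 X5.3593 Y126.1103
M3 S290
G01 X62.2827 Y78.8895 F3273
G01 X82.7584 Y220.9649 F3273
G01 X10.1926 Y111.3689 F3273
G01 X93.3162 Y16.7063 F3273
G01 X5.3593 Y126.1103 F3273
G0 X25.9816 Y55.1333
M3 S290
G01 X7.9167 Y78.3037 F3273
G01 X18.9504 Y105.5336 F3273
G01 X48.0490 Y109.5931 F3273
G01 X66.1139 Y86.4227 F3273
G01 X55.0802 Y59.1928 F3273
G01 X25.9816 Y55.1333 F3273
G0 X99.4115 Y236.1185
M3 S500
G01 X95.1383 Y221.7810 F1886
G01 X102.4863 Y199.8180 F1886
G01 X108.4474 Y183.1616 F1886
G01 X100.0136 Y184.7441 F1886
G0 X41.4931 Y220.1694
M3 S290
G01 X83.2303 Y34.8938 F3273
G01 X43.7502 Y202.8853 F3273
G01 X111.1374 Y243.5717 F3273
G01 X41.4931 Y220.1694 F3273
M5
G0 X0.0000 Y0.0000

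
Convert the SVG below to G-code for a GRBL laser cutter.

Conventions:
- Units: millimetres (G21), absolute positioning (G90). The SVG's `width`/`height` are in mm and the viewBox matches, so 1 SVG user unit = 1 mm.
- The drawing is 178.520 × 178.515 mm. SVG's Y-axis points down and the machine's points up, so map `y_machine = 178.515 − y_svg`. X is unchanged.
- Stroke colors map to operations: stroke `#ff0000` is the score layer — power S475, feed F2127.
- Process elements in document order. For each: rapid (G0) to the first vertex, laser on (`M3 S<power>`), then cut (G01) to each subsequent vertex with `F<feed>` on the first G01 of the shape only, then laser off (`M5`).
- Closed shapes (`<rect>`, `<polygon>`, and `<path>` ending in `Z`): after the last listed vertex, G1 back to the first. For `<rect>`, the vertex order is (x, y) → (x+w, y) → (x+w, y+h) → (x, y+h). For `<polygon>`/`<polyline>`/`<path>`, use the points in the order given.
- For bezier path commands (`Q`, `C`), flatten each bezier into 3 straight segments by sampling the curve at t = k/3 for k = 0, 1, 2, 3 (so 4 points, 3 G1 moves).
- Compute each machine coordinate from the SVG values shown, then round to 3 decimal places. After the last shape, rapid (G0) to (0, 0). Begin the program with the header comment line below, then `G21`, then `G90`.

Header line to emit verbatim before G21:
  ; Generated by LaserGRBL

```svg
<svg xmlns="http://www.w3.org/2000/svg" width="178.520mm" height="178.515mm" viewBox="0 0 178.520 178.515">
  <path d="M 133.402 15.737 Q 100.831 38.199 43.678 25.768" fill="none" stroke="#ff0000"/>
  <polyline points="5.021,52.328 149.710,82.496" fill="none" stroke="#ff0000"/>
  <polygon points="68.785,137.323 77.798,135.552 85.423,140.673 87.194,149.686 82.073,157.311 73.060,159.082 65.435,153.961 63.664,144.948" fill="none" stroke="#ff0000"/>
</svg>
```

Since the viewBox matches the mm dimensions, user units are millimetres directly. The only transform is the Y-flip y_m = 178.515 − y_svg.

Shape 1 is a quadratic bezier drawn with `<path>`. Its stroke #ff0000 means score at S475, F2127. After flipping Y the toolpath is (133.402,162.778) → (108.957,151.680) → (79.049,148.337) → (43.678,152.747).

Shape 2 is a line segment drawn with `<polyline>`. Its stroke #ff0000 means score at S475, F2127. After flipping Y the toolpath is (5.021,126.187) → (149.710,96.019).

Shape 3 is a regular polygon drawn with `<polygon>`. Its stroke #ff0000 means score at S475, F2127. After flipping Y the toolpath is (68.785,41.192) → (77.798,42.963) → (85.423,37.842) → (87.194,28.829) → (82.073,21.204) → (73.060,19.433) → (65.435,24.554) → (63.664,33.567) → (68.785,41.192), returning to the start.

; Generated by LaserGRBL
G21
G90
G0 X133.402 Y162.778
M3 S475
G01 X108.957 Y151.680 F2127
G01 X79.049 Y148.337
G01 X43.678 Y152.747
M5
G0 X5.021 Y126.187
M3 S475
G01 X149.710 Y96.019 F2127
M5
G0 X68.785 Y41.192
M3 S475
G01 X77.798 Y42.963 F2127
G01 X85.423 Y37.842
G01 X87.194 Y28.829
G01 X82.073 Y21.204
G01 X73.060 Y19.433
G01 X65.435 Y24.554
G01 X63.664 Y33.567
G01 X68.785 Y41.192
M5
G0 X0.000 Y0.000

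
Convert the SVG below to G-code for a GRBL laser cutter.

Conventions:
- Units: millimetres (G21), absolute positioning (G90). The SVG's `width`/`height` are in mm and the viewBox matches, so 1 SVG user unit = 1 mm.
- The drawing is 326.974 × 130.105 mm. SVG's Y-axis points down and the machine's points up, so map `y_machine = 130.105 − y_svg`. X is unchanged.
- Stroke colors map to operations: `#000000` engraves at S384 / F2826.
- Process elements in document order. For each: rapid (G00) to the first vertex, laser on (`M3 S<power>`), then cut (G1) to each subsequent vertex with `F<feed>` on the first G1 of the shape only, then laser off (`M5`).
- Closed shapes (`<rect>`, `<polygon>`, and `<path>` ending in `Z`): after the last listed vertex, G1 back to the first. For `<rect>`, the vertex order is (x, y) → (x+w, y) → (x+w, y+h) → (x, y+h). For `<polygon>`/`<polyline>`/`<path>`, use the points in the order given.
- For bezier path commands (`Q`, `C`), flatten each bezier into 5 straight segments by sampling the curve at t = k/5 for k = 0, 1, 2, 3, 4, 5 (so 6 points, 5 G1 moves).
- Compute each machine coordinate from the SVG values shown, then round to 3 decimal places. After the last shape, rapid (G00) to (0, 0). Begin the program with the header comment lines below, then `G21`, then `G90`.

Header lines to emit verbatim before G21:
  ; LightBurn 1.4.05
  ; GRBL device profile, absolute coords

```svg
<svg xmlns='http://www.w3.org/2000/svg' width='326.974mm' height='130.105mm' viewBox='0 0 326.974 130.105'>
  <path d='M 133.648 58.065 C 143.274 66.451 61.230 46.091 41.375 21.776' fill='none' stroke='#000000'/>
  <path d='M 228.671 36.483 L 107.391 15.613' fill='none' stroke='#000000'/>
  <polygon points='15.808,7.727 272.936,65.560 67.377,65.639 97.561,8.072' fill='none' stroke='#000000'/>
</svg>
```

; LightBurn 1.4.05
; GRBL device profile, absolute coords
G21
G90
G00 X133.648 Y72.040
M3 S384
G1 X129.654 Y70.260 F2826
G1 X111.045 Y74.188
G1 X85.205 Y82.636
G1 X59.520 Y94.413
G1 X41.375 Y108.329
M5
G00 X228.671 Y93.622
M3 S384
G1 X107.391 Y114.492 F2826
M5
G00 X15.808 Y122.378
M3 S384
G1 X272.936 Y64.545 F2826
G1 X67.377 Y64.466
G1 X97.561 Y122.033
G1 X15.808 Y122.378
M5
G00 X0.000 Y0.000

viewBox `0 0 326.974 130.105` with mm width/height → 1 unit = 1 mm. Flip: y_m = 130.105 − y_svg.

**Shape 1** — `<path>` cubic bezier, stroke `#000000` → engrave (S384, F2826). Control points (SVG): P0=(133.648,58.065), P1=(143.274,66.451), P2=(61.230,46.091), P3=(41.375,21.776); sampled at t=k/5. Machine vertices: (133.648,72.040) → (129.654,70.260) → (111.045,74.188) → (85.205,82.636) → (59.520,94.413) → (41.375,108.329). Open path.

**Shape 2** — `<path>` line segment, stroke `#000000` → engrave (S384, F2826). Machine vertices: (228.671,93.622) → (107.391,114.492). Open path.

**Shape 3** — `<polygon>` closed polygon, stroke `#000000` → engrave (S384, F2826). Machine vertices: (15.808,122.378) → (272.936,64.545) → (67.377,64.466) → (97.561,122.033) → (15.808,122.378). Closed: final G1 returns to the first vertex.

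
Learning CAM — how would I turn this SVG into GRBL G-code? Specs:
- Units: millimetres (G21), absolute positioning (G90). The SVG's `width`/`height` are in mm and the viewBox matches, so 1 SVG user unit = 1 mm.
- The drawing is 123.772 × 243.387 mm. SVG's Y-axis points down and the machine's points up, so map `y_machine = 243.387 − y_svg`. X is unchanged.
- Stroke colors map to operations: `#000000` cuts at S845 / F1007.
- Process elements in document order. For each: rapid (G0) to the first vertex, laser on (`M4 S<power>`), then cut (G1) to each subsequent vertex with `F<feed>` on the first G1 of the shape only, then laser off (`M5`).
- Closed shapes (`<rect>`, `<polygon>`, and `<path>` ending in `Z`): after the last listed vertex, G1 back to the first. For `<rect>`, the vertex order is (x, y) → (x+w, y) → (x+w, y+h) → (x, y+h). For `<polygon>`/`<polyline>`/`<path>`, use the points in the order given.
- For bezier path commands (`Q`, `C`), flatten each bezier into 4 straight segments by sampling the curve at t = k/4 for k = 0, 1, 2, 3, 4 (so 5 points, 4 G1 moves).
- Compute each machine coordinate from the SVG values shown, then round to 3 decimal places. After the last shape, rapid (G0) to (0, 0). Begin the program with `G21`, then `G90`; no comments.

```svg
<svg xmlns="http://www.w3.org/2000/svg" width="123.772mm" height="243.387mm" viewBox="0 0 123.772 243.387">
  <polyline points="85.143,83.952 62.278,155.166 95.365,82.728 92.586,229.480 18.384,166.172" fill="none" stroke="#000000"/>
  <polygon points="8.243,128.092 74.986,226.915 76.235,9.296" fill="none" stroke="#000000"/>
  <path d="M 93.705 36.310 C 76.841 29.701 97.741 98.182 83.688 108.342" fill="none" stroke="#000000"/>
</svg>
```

G21
G90
G0 X85.143 Y159.435
M4 S845
G1 X62.278 Y88.221 F1007
G1 X95.365 Y160.659
G1 X92.586 Y13.907
G1 X18.384 Y77.215
M5
G0 X8.243 Y115.295
M4 S845
G1 X74.986 Y16.472 F1007
G1 X76.235 Y234.091
G1 X8.243 Y115.295
M5
G0 X93.705 Y207.077
M4 S845
G1 X87.002 Y200.039 F1007
G1 X87.642 Y177.349
G1 X88.810 Y151.516
G1 X83.688 Y135.045
M5
G0 X0.000 Y0.000

Since the viewBox matches the mm dimensions, user units are millimetres directly. The only transform is the Y-flip y_m = 243.387 − y_svg.

Shape 1 is a open polyline drawn with `<polyline>`. Its stroke #000000 means cut at S845, F1007. After flipping Y the toolpath is (85.143,159.435) → (62.278,88.221) → (95.365,160.659) → (92.586,13.907) → (18.384,77.215).

Shape 2 is a closed polygon drawn with `<polygon>`. Its stroke #000000 means cut at S845, F1007. After flipping Y the toolpath is (8.243,115.295) → (74.986,16.472) → (76.235,234.091) → (8.243,115.295), returning to the start.

Shape 3 is a cubic bezier drawn with `<path>`. Its stroke #000000 means cut at S845, F1007. After flipping Y the toolpath is (93.705,207.077) → (87.002,200.039) → (87.642,177.349) → (88.810,151.516) → (83.688,135.045).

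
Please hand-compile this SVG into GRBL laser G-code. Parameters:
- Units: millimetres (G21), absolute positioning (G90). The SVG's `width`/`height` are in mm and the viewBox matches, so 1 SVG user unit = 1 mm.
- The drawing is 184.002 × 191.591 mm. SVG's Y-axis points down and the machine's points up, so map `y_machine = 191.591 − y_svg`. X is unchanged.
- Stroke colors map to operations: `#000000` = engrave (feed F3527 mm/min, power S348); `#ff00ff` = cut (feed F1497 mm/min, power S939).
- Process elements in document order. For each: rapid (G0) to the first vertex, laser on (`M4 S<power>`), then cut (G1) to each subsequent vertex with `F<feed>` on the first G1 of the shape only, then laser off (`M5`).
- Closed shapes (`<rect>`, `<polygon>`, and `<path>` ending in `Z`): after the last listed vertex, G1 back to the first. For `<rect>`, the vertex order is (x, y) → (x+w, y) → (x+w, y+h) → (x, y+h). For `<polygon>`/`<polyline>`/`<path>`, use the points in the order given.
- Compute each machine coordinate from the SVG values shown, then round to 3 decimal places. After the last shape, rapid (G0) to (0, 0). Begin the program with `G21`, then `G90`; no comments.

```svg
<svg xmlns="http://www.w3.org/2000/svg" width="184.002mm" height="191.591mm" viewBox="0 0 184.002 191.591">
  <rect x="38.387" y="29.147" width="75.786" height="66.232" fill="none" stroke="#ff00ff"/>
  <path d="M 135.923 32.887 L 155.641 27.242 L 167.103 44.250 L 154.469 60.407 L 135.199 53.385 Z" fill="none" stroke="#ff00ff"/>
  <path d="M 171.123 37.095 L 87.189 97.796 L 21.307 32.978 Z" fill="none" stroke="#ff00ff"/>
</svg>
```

1 u = 1 mm; y_m = 191.591 − y.

[1] `<rect>` rectangle, #ff00ff→cut S939 F1497: (38.387,162.444) → (114.173,162.444) → (114.173,96.212) → (38.387,96.212) → (38.387,162.444) (closed)

[2] `<path>` regular polygon, #ff00ff→cut S939 F1497: (135.923,158.704) → (155.641,164.349) → (167.103,147.341) → (154.469,131.184) → (135.199,138.206) → (135.923,158.704) (closed)

[3] `<path>` closed polygon, #ff00ff→cut S939 F1497: (171.123,154.496) → (87.189,93.795) → (21.307,158.613) → (171.123,154.496) (closed)

G21
G90
G0 X38.387 Y162.444
M4 S939
G1 X114.173 Y162.444 F1497
G1 X114.173 Y96.212
G1 X38.387 Y96.212
G1 X38.387 Y162.444
M5
G0 X135.923 Y158.704
M4 S939
G1 X155.641 Y164.349 F1497
G1 X167.103 Y147.341
G1 X154.469 Y131.184
G1 X135.199 Y138.206
G1 X135.923 Y158.704
M5
G0 X171.123 Y154.496
M4 S939
G1 X87.189 Y93.795 F1497
G1 X21.307 Y158.613
G1 X171.123 Y154.496
M5
G0 X0.000 Y0.000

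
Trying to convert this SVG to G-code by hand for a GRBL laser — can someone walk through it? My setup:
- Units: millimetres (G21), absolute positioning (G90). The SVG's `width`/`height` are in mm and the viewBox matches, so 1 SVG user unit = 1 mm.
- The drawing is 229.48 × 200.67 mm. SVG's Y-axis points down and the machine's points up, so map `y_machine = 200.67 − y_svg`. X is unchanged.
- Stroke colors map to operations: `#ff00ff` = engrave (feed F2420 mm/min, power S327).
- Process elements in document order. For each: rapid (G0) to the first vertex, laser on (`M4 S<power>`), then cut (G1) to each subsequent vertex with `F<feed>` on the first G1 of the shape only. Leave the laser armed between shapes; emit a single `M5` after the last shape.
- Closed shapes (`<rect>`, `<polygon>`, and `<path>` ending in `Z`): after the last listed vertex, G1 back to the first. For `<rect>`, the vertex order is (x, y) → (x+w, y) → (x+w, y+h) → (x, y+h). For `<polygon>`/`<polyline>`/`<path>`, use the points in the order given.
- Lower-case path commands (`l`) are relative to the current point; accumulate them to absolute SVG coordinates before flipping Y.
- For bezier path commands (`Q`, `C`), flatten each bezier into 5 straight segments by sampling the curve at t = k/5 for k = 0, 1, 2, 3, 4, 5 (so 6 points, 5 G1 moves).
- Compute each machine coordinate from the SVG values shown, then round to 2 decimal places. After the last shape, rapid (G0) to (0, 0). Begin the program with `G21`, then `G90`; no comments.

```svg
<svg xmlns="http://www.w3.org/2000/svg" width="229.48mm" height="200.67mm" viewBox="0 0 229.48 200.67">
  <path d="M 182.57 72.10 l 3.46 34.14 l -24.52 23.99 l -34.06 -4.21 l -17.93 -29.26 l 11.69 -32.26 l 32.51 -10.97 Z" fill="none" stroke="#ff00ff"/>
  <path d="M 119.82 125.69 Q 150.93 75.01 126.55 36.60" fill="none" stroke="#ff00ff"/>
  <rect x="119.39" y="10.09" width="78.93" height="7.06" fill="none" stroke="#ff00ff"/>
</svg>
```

viewBox `0 0 229.48 200.67` with mm width/height → 1 unit = 1 mm. Flip: y_m = 200.67 − y_svg.

**Shape 1** — `<path>` regular polygon, stroke `#ff00ff` → engrave (S327, F2420). Machine vertices: (182.57,128.57) → (186.03,94.43) → (161.51,70.44) → (127.45,74.65) → (109.52,103.91) → (121.21,136.17) → (153.72,147.14) → (182.57,128.57). Closed: final G1 returns to the first vertex.

**Shape 2** — `<path>` quadratic bezier, stroke `#ff00ff` → engrave (S327, F2420). Control points (SVG): P0=(119.82,125.69), P1=(150.93,75.01), P2=(126.55,36.60); sampled at t=k/5. Machine vertices: (119.82,74.98) → (130.04,94.76) → (135.83,113.56) → (137.18,131.38) → (134.08,148.22) → (126.55,164.07). Open path.

**Shape 3** — `<rect>` rectangle, stroke `#ff00ff` → engrave (S327, F2420). Machine vertices: (119.39,190.58) → (198.32,190.58) → (198.32,183.52) → (119.39,183.52) → (119.39,190.58). Closed: final G1 returns to the first vertex.

G21
G90
G0 X182.57 Y128.57
M4 S327
G1 X186.03 Y94.43 F2420
G1 X161.51 Y70.44
G1 X127.45 Y74.65
G1 X109.52 Y103.91
G1 X121.21 Y136.17
G1 X153.72 Y147.14
G1 X182.57 Y128.57
G0 X119.82 Y74.98
M4 S327
G1 X130.04 Y94.76 F2420
G1 X135.83 Y113.56
G1 X137.18 Y131.38
G1 X134.08 Y148.22
G1 X126.55 Y164.07
G0 X119.39 Y190.58
M4 S327
G1 X198.32 Y190.58 F2420
G1 X198.32 Y183.52
G1 X119.39 Y183.52
G1 X119.39 Y190.58
M5
G0 X0.00 Y0.00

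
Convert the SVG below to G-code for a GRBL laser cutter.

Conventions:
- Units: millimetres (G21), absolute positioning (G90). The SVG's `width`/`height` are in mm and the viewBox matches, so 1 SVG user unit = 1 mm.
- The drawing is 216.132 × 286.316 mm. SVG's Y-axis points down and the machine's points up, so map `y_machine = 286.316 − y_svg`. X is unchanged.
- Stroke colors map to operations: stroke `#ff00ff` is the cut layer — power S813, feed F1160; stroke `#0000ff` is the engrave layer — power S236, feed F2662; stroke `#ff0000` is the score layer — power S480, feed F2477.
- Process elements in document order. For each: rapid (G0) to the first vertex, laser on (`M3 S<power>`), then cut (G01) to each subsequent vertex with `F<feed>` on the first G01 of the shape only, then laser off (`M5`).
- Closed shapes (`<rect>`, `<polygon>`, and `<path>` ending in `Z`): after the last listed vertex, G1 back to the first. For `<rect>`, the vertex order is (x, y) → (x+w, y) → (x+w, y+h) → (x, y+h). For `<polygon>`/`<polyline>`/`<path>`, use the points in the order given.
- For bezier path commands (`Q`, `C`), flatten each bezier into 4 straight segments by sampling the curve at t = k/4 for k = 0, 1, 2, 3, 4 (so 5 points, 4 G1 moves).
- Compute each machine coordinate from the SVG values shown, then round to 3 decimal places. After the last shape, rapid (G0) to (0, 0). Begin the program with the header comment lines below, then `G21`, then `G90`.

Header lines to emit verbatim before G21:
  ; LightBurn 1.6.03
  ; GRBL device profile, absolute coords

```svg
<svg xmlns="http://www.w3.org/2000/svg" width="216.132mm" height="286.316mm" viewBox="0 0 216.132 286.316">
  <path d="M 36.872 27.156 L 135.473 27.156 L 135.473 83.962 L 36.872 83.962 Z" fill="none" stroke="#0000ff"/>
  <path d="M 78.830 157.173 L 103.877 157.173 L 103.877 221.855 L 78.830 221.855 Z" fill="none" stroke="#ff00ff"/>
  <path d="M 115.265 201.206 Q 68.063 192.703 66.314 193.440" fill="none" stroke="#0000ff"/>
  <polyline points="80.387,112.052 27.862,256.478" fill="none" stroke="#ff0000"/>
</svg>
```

; LightBurn 1.6.03
; GRBL device profile, absolute coords
G21
G90
G0 X36.872 Y259.160
M3 S236
G01 X135.473 Y259.160 F2662
G01 X135.473 Y202.354
G01 X36.872 Y202.354
G01 X36.872 Y259.160
M5
G0 X78.830 Y129.143
M3 S813
G01 X103.877 Y129.143 F1160
G01 X103.877 Y64.461
G01 X78.830 Y64.461
G01 X78.830 Y129.143
M5
G0 X115.265 Y85.110
M3 S236
G01 X94.505 Y88.784 F2662
G01 X79.426 Y91.303
G01 X70.029 Y92.667
G01 X66.314 Y92.876
M5
G0 X80.387 Y174.264
M3 S480
G01 X27.862 Y29.838 F2477
M5
G0 X0.000 Y0.000

viewBox `0 0 216.132 286.316` with mm width/height → 1 unit = 1 mm. Flip: y_m = 286.316 − y_svg.

**Shape 1** — `<path>` rectangle, stroke `#0000ff` → engrave (S236, F2662). Machine vertices: (36.872,259.160) → (135.473,259.160) → (135.473,202.354) → (36.872,202.354) → (36.872,259.160). Closed: final G1 returns to the first vertex.

**Shape 2** — `<path>` rectangle, stroke `#ff00ff` → cut (S813, F1160). Machine vertices: (78.830,129.143) → (103.877,129.143) → (103.877,64.461) → (78.830,64.461) → (78.830,129.143). Closed: final G1 returns to the first vertex.

**Shape 3** — `<path>` quadratic bezier, stroke `#0000ff` → engrave (S236, F2662). Control points (SVG): P0=(115.265,201.206), P1=(68.063,192.703), P2=(66.314,193.440); sampled at t=k/4. Machine vertices: (115.265,85.110) → (94.505,88.784) → (79.426,91.303) → (70.029,92.667) → (66.314,92.876). Open path.

**Shape 4** — `<polyline>` line segment, stroke `#ff0000` → score (S480, F2477). Machine vertices: (80.387,174.264) → (27.862,29.838). Open path.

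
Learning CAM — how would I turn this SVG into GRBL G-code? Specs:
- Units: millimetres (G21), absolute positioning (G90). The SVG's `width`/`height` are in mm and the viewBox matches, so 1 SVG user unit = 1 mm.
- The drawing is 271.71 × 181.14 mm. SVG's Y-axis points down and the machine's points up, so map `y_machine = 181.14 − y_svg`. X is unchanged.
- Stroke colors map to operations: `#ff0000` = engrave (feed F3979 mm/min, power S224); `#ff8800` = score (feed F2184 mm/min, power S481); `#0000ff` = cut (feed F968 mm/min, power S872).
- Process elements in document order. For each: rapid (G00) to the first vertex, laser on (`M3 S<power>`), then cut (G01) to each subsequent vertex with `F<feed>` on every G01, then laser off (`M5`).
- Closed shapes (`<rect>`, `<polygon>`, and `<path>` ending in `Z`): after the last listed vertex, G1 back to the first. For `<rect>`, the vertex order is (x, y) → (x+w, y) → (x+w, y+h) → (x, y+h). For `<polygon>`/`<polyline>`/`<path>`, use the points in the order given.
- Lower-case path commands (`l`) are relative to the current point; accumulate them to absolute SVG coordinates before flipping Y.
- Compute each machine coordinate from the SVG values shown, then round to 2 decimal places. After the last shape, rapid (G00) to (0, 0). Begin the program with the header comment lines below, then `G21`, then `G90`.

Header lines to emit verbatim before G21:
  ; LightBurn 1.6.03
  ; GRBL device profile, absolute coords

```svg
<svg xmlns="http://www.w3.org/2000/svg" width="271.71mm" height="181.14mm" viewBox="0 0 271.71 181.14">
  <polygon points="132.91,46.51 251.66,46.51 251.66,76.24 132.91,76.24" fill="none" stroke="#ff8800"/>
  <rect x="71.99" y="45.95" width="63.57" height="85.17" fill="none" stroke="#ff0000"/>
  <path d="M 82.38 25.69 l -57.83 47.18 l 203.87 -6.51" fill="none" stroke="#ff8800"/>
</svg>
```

1 u = 1 mm; y_m = 181.14 − y.

[1] `<polygon>` rectangle, #ff8800→score S481 F2184: (132.91,134.63) → (251.66,134.63) → (251.66,104.90) → (132.91,104.90) → (132.91,134.63) (closed)

[2] `<rect>` rectangle, #ff0000→engrave S224 F3979: (71.99,135.19) → (135.56,135.19) → (135.56,50.02) → (71.99,50.02) → (71.99,135.19) (closed)

[3] `<path>` open polyline, #ff8800→score S481 F2184: (82.38,155.45) → (24.55,108.27) → (228.42,114.78)

; LightBurn 1.6.03
; GRBL device profile, absolute coords
G21
G90
G00 X132.91 Y134.63
M3 S481
G01 X251.66 Y134.63 F2184
G01 X251.66 Y104.90 F2184
G01 X132.91 Y104.90 F2184
G01 X132.91 Y134.63 F2184
M5
G00 X71.99 Y135.19
M3 S224
G01 X135.56 Y135.19 F3979
G01 X135.56 Y50.02 F3979
G01 X71.99 Y50.02 F3979
G01 X71.99 Y135.19 F3979
M5
G00 X82.38 Y155.45
M3 S481
G01 X24.55 Y108.27 F2184
G01 X228.42 Y114.78 F2184
M5
G00 X0.00 Y0.00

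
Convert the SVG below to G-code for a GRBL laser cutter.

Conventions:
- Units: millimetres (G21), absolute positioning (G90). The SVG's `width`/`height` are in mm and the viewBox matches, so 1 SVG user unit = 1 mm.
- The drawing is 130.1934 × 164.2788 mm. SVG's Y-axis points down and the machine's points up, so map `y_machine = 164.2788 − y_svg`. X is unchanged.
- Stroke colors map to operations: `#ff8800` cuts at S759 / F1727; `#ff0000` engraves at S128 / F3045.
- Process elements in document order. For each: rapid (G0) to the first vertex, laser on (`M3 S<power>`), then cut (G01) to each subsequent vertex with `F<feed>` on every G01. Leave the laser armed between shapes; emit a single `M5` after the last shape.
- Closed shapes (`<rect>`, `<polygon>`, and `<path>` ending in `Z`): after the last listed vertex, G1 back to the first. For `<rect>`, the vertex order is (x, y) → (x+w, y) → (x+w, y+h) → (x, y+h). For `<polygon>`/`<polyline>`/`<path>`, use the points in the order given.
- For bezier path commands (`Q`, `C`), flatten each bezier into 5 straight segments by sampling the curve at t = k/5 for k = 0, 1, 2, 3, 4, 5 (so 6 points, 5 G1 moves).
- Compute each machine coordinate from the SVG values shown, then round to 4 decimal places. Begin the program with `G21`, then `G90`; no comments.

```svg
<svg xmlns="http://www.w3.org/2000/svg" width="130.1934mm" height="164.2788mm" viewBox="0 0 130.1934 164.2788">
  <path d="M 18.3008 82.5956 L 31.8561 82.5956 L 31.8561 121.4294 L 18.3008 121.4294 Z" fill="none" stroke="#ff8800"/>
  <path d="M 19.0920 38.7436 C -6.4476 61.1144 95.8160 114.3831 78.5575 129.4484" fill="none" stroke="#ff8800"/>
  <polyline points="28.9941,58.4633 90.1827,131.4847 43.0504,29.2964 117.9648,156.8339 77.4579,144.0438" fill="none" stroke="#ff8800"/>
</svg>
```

G21
G90
G0 X18.3008 Y81.6832
M3 S759
G01 X31.8561 Y81.6832 F1727
G01 X31.8561 Y42.8494 F1727
G01 X18.3008 Y42.8494 F1727
G01 X18.3008 Y81.6832 F1727
G0 X19.0920 Y125.5352
M3 S759
G01 X17.1260 Y108.9578 F1727
G01 X33.9612 Y88.2817 F1727
G01 X57.7259 Y66.8239 F1727
G01 X76.5486 Y47.9012 F1727
G01 X78.5575 Y34.8304 F1727
G0 X28.9941 Y105.8155
M3 S759
G01 X90.1827 Y32.7941 F1727
G01 X43.0504 Y134.9824 F1727
G01 X117.9648 Y7.4449 F1727
G01 X77.4579 Y20.2350 F1727
M5

Since the viewBox matches the mm dimensions, user units are millimetres directly. The only transform is the Y-flip y_m = 164.2788 − y_svg.

Shape 1 is a rectangle drawn with `<path>`. Its stroke #ff8800 means cut at S759, F1727. After flipping Y the toolpath is (18.3008,81.6832) → (31.8561,81.6832) → (31.8561,42.8494) → (18.3008,42.8494) → (18.3008,81.6832), returning to the start.

Shape 2 is a cubic bezier drawn with `<path>`. Its stroke #ff8800 means cut at S759, F1727. After flipping Y the toolpath is (19.0920,125.5352) → (17.1260,108.9578) → (33.9612,88.2817) → (57.7259,66.8239) → (76.5486,47.9012) → (78.5575,34.8304).

Shape 3 is a open polyline drawn with `<polyline>`. Its stroke #ff8800 means cut at S759, F1727. After flipping Y the toolpath is (28.9941,105.8155) → (90.1827,32.7941) → (43.0504,134.9824) → (117.9648,7.4449) → (77.4579,20.2350).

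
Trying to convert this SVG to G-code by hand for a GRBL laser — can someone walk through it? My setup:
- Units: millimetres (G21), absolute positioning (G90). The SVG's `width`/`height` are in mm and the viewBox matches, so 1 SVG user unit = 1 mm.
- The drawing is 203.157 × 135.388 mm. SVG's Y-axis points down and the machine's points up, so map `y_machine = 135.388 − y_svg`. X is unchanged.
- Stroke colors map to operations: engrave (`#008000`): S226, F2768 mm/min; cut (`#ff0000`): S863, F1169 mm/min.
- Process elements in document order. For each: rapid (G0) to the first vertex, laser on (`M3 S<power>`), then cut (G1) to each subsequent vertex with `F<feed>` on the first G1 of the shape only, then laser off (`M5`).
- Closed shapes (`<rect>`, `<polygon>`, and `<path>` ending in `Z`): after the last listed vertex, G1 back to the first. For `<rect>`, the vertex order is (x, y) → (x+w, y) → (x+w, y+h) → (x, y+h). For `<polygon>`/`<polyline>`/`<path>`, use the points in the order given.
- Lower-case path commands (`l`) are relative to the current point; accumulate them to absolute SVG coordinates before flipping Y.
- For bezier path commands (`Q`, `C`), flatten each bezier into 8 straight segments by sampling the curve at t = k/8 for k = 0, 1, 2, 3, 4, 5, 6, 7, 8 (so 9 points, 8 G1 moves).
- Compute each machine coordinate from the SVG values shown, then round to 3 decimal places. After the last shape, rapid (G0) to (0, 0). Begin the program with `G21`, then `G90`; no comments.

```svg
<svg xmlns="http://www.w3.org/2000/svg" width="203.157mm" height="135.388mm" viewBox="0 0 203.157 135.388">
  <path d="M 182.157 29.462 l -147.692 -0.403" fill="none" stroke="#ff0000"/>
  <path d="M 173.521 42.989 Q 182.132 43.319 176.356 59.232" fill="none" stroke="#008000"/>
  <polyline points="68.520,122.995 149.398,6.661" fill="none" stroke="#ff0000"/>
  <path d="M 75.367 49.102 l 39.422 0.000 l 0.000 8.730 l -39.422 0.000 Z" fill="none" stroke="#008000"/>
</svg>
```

1 u = 1 mm; y_m = 135.388 − y.

[1] `<path>` line segment, #ff0000→cut S863 F1169: (182.157,105.926) → (34.465,106.329)

[2] `<path>` quadratic bezier, #008000→engrave S226 F2768: (173.521,92.399) → (175.449,92.073) → (176.927,91.260) → (177.956,89.960) → (178.535,88.173) → (178.665,85.899) → (178.345,83.139) → (177.575,79.891) → (176.356,76.156)

[3] `<polyline>` line segment, #ff0000→cut S863 F1169: (68.520,12.393) → (149.398,128.727)

[4] `<path>` rectangle, #008000→engrave S226 F2768: (75.367,86.286) → (114.789,86.286) → (114.789,77.556) → (75.367,77.556) → (75.367,86.286) (closed)

G21
G90
G0 X182.157 Y105.926
M3 S863
G1 X34.465 Y106.329 F1169
M5
G0 X173.521 Y92.399
M3 S226
G1 X175.449 Y92.073 F2768
G1 X176.927 Y91.260
G1 X177.956 Y89.960
G1 X178.535 Y88.173
G1 X178.665 Y85.899
G1 X178.345 Y83.139
G1 X177.575 Y79.891
G1 X176.356 Y76.156
M5
G0 X68.520 Y12.393
M3 S863
G1 X149.398 Y128.727 F1169
M5
G0 X75.367 Y86.286
M3 S226
G1 X114.789 Y86.286 F2768
G1 X114.789 Y77.556
G1 X75.367 Y77.556
G1 X75.367 Y86.286
M5
G0 X0.000 Y0.000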